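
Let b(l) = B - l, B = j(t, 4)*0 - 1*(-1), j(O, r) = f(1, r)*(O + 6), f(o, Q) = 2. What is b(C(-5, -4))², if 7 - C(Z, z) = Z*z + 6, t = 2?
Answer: 400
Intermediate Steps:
j(O, r) = 12 + 2*O (j(O, r) = 2*(O + 6) = 2*(6 + O) = 12 + 2*O)
B = 1 (B = (12 + 2*2)*0 - 1*(-1) = (12 + 4)*0 + 1 = 16*0 + 1 = 0 + 1 = 1)
C(Z, z) = 1 - Z*z (C(Z, z) = 7 - (Z*z + 6) = 7 - (6 + Z*z) = 7 + (-6 - Z*z) = 1 - Z*z)
b(l) = 1 - l
b(C(-5, -4))² = (1 - (1 - 1*(-5)*(-4)))² = (1 - (1 - 20))² = (1 - 1*(-19))² = (1 + 19)² = 20² = 400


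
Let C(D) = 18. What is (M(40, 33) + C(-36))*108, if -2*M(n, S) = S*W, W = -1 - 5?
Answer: 12636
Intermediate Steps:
W = -6
M(n, S) = 3*S (M(n, S) = -S*(-6)/2 = -(-3)*S = 3*S)
(M(40, 33) + C(-36))*108 = (3*33 + 18)*108 = (99 + 18)*108 = 117*108 = 12636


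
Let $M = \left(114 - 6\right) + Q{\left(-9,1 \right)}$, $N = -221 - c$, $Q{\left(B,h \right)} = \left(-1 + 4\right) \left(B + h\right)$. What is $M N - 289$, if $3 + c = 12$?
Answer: $-19609$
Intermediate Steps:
$c = 9$ ($c = -3 + 12 = 9$)
$Q{\left(B,h \right)} = 3 B + 3 h$ ($Q{\left(B,h \right)} = 3 \left(B + h\right) = 3 B + 3 h$)
$N = -230$ ($N = -221 - 9 = -230$)
$M = 84$ ($M = \left(114 - 6\right) + \left(3 \left(-9\right) + 3 \cdot 1\right) = 108 + \left(-27 + 3\right) = 108 - 24 = 84$)
$M N - 289 = 84 \left(-230\right) - 289 = -19320 - 289 = -19609$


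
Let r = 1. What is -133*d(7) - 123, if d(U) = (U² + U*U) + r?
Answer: -13290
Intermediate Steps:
d(U) = 1 + 2*U² (d(U) = (U² + U*U) + 1 = (U² + U²) + 1 = 2*U² + 1 = 1 + 2*U²)
-133*d(7) - 123 = -133*(1 + 2*7²) - 123 = -133*(1 + 2*49) - 123 = -133*(1 + 98) - 123 = -133*99 - 123 = -13167 - 123 = -13290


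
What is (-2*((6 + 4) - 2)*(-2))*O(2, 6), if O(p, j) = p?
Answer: 64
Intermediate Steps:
(-2*((6 + 4) - 2)*(-2))*O(2, 6) = -2*((6 + 4) - 2)*(-2)*2 = -2*(10 - 2)*(-2)*2 = -16*(-2)*2 = -2*(-16)*2 = 32*2 = 64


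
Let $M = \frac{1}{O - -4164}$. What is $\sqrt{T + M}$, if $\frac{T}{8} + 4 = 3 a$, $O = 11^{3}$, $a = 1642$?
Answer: $\frac{17 \sqrt{4114046055}}{5495} \approx 198.43$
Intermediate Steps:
$O = 1331$
$T = 39376$ ($T = -32 + 8 \cdot 3 \cdot 1642 = -32 + 8 \cdot 4926 = -32 + 39408 = 39376$)
$M = \frac{1}{5495}$ ($M = \frac{1}{1331 - -4164} = \frac{1}{1331 + 4164} = \frac{1}{5495} \approx 0.00018198$)
$\sqrt{T + M} = \sqrt{39376 + \frac{1}{5495}} = \sqrt{\frac{216371121}{5495}} = \frac{17 \sqrt{4114046055}}{5495}$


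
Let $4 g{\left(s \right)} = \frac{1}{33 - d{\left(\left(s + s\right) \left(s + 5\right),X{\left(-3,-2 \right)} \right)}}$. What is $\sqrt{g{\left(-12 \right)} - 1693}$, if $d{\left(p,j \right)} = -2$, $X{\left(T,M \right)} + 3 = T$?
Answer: $\frac{i \sqrt{8295665}}{70} \approx 41.146 i$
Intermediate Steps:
$X{\left(T,M \right)} = -3 + T$
$g{\left(s \right)} = \frac{1}{140}$ ($g{\left(s \right)} = \frac{1}{4 \left(33 - -2\right)} = \frac{1}{4 \left(33 + 2\right)} = \frac{1}{4 \cdot 35} = \frac{1}{4} \cdot \frac{1}{35} = \frac{1}{140}$)
$\sqrt{g{\left(-12 \right)} - 1693} = \sqrt{\frac{1}{140} - 1693} = \sqrt{- \frac{237019}{140}} = \frac{i \sqrt{8295665}}{70}$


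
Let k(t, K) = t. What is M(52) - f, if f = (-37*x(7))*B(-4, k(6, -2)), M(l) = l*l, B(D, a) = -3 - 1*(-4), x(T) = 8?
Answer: 3000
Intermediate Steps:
B(D, a) = 1 (B(D, a) = -3 + 4 = 1)
M(l) = l²
f = -296 (f = -37*8*1 = -296*1 = -296)
M(52) - f = 52² - 1*(-296) = 2704 + 296 = 3000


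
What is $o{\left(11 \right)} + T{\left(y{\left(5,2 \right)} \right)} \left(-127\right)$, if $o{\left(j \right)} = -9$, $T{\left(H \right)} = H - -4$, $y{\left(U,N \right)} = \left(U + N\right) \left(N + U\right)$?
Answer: $-6740$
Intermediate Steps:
$y{\left(U,N \right)} = \left(N + U\right)^{2}$ ($y{\left(U,N \right)} = \left(N + U\right) \left(N + U\right) = \left(N + U\right)^{2}$)
$T{\left(H \right)} = 4 + H$ ($T{\left(H \right)} = H + 4 = 4 + H$)
$o{\left(11 \right)} + T{\left(y{\left(5,2 \right)} \right)} \left(-127\right) = -9 + \left(4 + \left(2 + 5\right)^{2}\right) \left(-127\right) = -9 + \left(4 + 7^{2}\right) \left(-127\right) = -9 + \left(4 + 49\right) \left(-127\right) = -9 + 53 \left(-127\right) = -9 - 6731 = -6740$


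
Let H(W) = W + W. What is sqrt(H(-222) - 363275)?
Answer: I*sqrt(363719) ≈ 603.09*I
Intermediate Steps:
H(W) = 2*W
sqrt(H(-222) - 363275) = sqrt(2*(-222) - 363275) = sqrt(-444 - 363275) = sqrt(-363719) = I*sqrt(363719)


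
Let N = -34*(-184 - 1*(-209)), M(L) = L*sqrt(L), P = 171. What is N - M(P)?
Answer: -850 - 513*sqrt(19) ≈ -3086.1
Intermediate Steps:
M(L) = L**(3/2)
N = -850 (N = -34*(-184 + 209) = -34*25 = -850)
N - M(P) = -850 - 171**(3/2) = -850 - 513*sqrt(19)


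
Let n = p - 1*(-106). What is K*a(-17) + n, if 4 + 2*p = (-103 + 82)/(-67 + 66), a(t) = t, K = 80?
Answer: -2491/2 ≈ -1245.5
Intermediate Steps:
p = 17/2 (p = -2 + ((-103 + 82)/(-67 + 66))/2 = -2 + (-21/(-1))/2 = -2 + (-21*(-1))/2 = -2 + (½)*21 = -2 + 21/2 = 17/2 ≈ 8.5000)
n = 229/2 (n = 17/2 - 1*(-106) = 17/2 + 106 = 229/2 ≈ 114.50)
K*a(-17) + n = 80*(-17) + 229/2 = -1360 + 229/2 = -2491/2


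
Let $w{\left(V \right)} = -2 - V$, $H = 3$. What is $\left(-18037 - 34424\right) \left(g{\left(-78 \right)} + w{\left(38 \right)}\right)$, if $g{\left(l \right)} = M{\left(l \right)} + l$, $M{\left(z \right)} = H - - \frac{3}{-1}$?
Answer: $6190398$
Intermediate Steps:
$M{\left(z \right)} = 0$ ($M{\left(z \right)} = 3 - - \frac{3}{-1} = 3 - \left(-3\right) \left(-1\right) = 3 - 3 = 0$)
$g{\left(l \right)} = l$ ($g{\left(l \right)} = 0 + l = l$)
$\left(-18037 - 34424\right) \left(g{\left(-78 \right)} + w{\left(38 \right)}\right) = \left(-18037 - 34424\right) \left(-78 - 40\right) = - 52461 \left(-78 - 40\right) = \left(-52461\right) \left(-118\right) = 6190398$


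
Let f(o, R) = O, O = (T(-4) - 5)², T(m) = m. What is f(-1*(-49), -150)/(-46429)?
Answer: -81/46429 ≈ -0.0017446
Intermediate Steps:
O = 81 (O = (-4 - 5)² = (-9)² = 81)
f(o, R) = 81
f(-1*(-49), -150)/(-46429) = 81/(-46429) = 81*(-1/46429) = -81/46429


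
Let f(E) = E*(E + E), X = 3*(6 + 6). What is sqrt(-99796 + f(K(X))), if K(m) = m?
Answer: 2*I*sqrt(24301) ≈ 311.78*I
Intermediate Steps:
X = 36 (X = 3*12 = 36)
f(E) = 2*E**2 (f(E) = E*(2*E) = 2*E**2)
sqrt(-99796 + f(K(X))) = sqrt(-99796 + 2*36**2) = sqrt(-99796 + 2*1296) = sqrt(-99796 + 2592) = sqrt(-97204) = 2*I*sqrt(24301)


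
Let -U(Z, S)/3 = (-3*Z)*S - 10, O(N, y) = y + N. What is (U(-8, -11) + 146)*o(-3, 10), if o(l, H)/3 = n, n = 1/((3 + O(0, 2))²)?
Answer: 2904/25 ≈ 116.16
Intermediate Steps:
O(N, y) = N + y
U(Z, S) = 30 + 9*S*Z (U(Z, S) = -3*((-3*Z)*S - 10) = -3*(-3*S*Z - 10) = -3*(-10 - 3*S*Z) = 30 + 9*S*Z)
n = 1/25 (n = 1/((3 + (0 + 2))²) = 1/((3 + 2)²) = 1/(5²) = 1/25 ≈ 0.040000)
o(l, H) = 3/25 (o(l, H) = 3*(1/25) = 3/25)
(U(-8, -11) + 146)*o(-3, 10) = ((30 + 9*(-11)*(-8)) + 146)*(3/25) = ((30 + 792) + 146)*(3/25) = (822 + 146)*(3/25) = 968*(3/25) = 2904/25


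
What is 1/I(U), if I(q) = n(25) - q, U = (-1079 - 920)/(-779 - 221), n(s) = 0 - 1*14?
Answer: -1000/15999 ≈ -0.062504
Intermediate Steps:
n(s) = -14 (n(s) = 0 - 14 = -14)
U = 1999/1000 (U = -1999/(-1000) = -1999*(-1/1000) = 1999/1000 ≈ 1.9990)
I(q) = -14 - q
1/I(U) = 1/(-14 - 1*1999/1000) = 1/(-14 - 1999/1000) = 1/(-15999/1000) = -1000/15999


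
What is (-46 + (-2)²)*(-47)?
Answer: 1974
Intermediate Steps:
(-46 + (-2)²)*(-47) = (-46 + 4)*(-47) = -42*(-47) = 1974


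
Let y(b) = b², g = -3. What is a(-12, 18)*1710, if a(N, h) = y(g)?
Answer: 15390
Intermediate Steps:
a(N, h) = 9 (a(N, h) = (-3)² = 9)
a(-12, 18)*1710 = 9*1710 = 15390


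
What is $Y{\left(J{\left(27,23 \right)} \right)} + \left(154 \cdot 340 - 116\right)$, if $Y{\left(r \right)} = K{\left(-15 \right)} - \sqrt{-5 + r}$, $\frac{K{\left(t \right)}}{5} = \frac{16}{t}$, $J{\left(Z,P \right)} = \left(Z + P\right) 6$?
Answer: $\frac{156716}{3} - \sqrt{295} \approx 52222.0$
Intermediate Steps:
$J{\left(Z,P \right)} = 6 P + 6 Z$ ($J{\left(Z,P \right)} = \left(P + Z\right) 6 = 6 P + 6 Z$)
$K{\left(t \right)} = \frac{80}{t}$ ($K{\left(t \right)} = 5 \frac{16}{t} = \frac{80}{t}$)
$Y{\left(r \right)} = - \frac{16}{3} - \sqrt{-5 + r}$ ($Y{\left(r \right)} = \frac{80}{-15} - \sqrt{-5 + r} = 80 \left(- \frac{1}{15}\right) - \sqrt{-5 + r} = - \frac{16}{3} - \sqrt{-5 + r}$)
$Y{\left(J{\left(27,23 \right)} \right)} + \left(154 \cdot 340 - 116\right) = \left(- \frac{16}{3} - \sqrt{-5 + \left(6 \cdot 23 + 6 \cdot 27\right)}\right) + \left(154 \cdot 340 - 116\right) = \left(- \frac{16}{3} - \sqrt{-5 + \left(138 + 162\right)}\right) + \left(52360 - 116\right) = \left(- \frac{16}{3} - \sqrt{-5 + 300}\right) + 52244 = \left(- \frac{16}{3} - \sqrt{295}\right) + 52244 = \frac{156716}{3} - \sqrt{295}$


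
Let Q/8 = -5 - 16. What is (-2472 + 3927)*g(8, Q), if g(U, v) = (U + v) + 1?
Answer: -231345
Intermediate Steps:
Q = -168 (Q = 8*(-5 - 16) = 8*(-21) = -168)
g(U, v) = 1 + U + v
(-2472 + 3927)*g(8, Q) = (-2472 + 3927)*(1 + 8 - 168) = 1455*(-159) = -231345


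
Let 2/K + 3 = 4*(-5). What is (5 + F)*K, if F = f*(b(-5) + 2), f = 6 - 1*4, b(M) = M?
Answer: 2/23 ≈ 0.086957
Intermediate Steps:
f = 2 (f = 6 - 4 = 2)
K = -2/23 (K = 2/(-3 + 4*(-5)) = 2/(-3 - 20) = 2/(-23) = 2*(-1/23) = -2/23 ≈ -0.086957)
F = -6 (F = 2*(-5 + 2) = 2*(-3) = -6)
(5 + F)*K = (5 - 6)*(-2/23) = -1*(-2/23) = 2/23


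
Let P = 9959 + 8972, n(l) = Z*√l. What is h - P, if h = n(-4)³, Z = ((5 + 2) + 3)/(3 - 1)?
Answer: -18931 - 1000*I ≈ -18931.0 - 1000.0*I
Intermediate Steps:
Z = 5 (Z = (7 + 3)/2 = 10*(½) = 5)
n(l) = 5*√l
h = -1000*I (h = (5*√(-4))³ = (5*(2*I))³ = (10*I)³ = -1000*I ≈ -1000.0*I)
P = 18931
h - P = -1000*I - 1*18931 = -1000*I - 18931 = -18931 - 1000*I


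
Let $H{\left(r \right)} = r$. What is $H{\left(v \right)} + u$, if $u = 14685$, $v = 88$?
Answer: $14773$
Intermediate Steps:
$H{\left(v \right)} + u = 88 + 14685 = 14773$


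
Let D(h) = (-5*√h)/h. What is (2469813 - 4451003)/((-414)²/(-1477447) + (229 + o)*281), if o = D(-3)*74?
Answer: -834857248661370123484530/50712175641712026703447 + 449632807692586597458700*I*√3/50712175641712026703447 ≈ -16.463 + 15.357*I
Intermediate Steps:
D(h) = -5/√h
o = 370*I*√3/3 (o = -(-5)*I*√3/3*74 = (5*I*√3/3)*74 = 370*I*√3/3 ≈ 213.62*I)
(2469813 - 4451003)/((-414)²/(-1477447) + (229 + o)*281) = (2469813 - 4451003)/((-414)²/(-1477447) + (229 + 370*I*√3/3)*281) = -1981190/(171396*(-1/1477447) + (64349 + 103970*I*√3/3)) = -1981190/(-171396/1477447 + (64349 + 103970*I*√3/3)) = -1981190/(95072065607/1477447 + 103970*I*√3/3)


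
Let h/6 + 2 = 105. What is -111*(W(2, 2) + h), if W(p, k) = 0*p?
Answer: -68598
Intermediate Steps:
h = 618 (h = -12 + 6*105 = -12 + 630 = 618)
W(p, k) = 0
-111*(W(2, 2) + h) = -111*(0 + 618) = -111*618 = -68598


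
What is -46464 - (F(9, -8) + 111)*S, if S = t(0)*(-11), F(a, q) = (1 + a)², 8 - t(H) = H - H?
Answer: -27896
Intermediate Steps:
t(H) = 8 (t(H) = 8 - (H - H) = 8 - 1*0 = 8 + 0 = 8)
S = -88 (S = 8*(-11) = -88)
-46464 - (F(9, -8) + 111)*S = -46464 - ((1 + 9)² + 111)*(-88) = -46464 - (10² + 111)*(-88) = -46464 - (100 + 111)*(-88) = -46464 - 211*(-88) = -46464 - 1*(-18568) = -46464 + 18568 = -27896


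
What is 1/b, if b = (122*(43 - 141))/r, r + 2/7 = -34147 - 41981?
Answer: 266449/41846 ≈ 6.3674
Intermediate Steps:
r = -532898/7 (r = -2/7 + (-34147 - 41981) = -2/7 - 76128 = -532898/7 ≈ -76128.)
b = 41846/266449 (b = (122*(43 - 141))/(-532898/7) = (122*(-98))*(-7/532898) = -11956*(-7/532898) = 41846/266449 ≈ 0.15705)
1/b = 1/(41846/266449) = 266449/41846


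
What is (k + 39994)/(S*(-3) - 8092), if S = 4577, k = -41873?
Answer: 1879/21823 ≈ 0.086102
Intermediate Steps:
(k + 39994)/(S*(-3) - 8092) = (-41873 + 39994)/(4577*(-3) - 8092) = -1879/(-13731 - 8092) = -1879/(-21823) = -1879*(-1/21823) = 1879/21823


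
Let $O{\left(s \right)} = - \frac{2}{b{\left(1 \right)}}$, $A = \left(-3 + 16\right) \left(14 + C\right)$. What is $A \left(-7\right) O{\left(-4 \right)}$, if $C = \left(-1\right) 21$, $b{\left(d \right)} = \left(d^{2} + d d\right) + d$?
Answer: $- \frac{1274}{3} \approx -424.67$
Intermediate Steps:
$b{\left(d \right)} = d + 2 d^{2}$ ($b{\left(d \right)} = \left(d^{2} + d^{2}\right) + d = 2 d^{2} + d = d + 2 d^{2}$)
$C = -21$
$A = -91$ ($A = \left(-3 + 16\right) \left(14 - 21\right) = 13 \left(-7\right) = -91$)
$O{\left(s \right)} = - \frac{2}{3}$ ($O{\left(s \right)} = - \frac{2}{1 \left(1 + 2 \cdot 1\right)} = - \frac{2}{1 \left(1 + 2\right)} = - \frac{2}{1 \cdot 3} = - \frac{2}{3}$)
$A \left(-7\right) O{\left(-4 \right)} = \left(-91\right) \left(-7\right) \left(- \frac{2}{3}\right) = 637 \left(- \frac{2}{3}\right) = - \frac{1274}{3}$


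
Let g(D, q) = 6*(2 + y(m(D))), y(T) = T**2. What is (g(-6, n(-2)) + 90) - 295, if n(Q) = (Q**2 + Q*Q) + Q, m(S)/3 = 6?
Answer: 1751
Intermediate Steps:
m(S) = 18 (m(S) = 3*6 = 18)
n(Q) = Q + 2*Q**2 (n(Q) = (Q**2 + Q**2) + Q = 2*Q**2 + Q = Q + 2*Q**2)
g(D, q) = 1956 (g(D, q) = 6*(2 + 18**2) = 6*(2 + 324) = 6*326 = 1956)
(g(-6, n(-2)) + 90) - 295 = (1956 + 90) - 295 = 2046 - 295 = 1751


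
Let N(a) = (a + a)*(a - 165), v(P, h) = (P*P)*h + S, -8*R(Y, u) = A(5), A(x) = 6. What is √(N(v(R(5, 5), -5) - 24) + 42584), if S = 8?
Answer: √12671986/16 ≈ 222.49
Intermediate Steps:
R(Y, u) = -¾ (R(Y, u) = -⅛*6 = -¾)
v(P, h) = 8 + h*P² (v(P, h) = (P*P)*h + 8 = P²*h + 8 = h*P² + 8 = 8 + h*P²)
N(a) = 2*a*(-165 + a) (N(a) = (2*a)*(-165 + a) = 2*a*(-165 + a))
√(N(v(R(5, 5), -5) - 24) + 42584) = √(2*((8 - 5*(-¾)²) - 24)*(-165 + ((8 - 5*(-¾)²) - 24)) + 42584) = √(2*((8 - 5*9/16) - 24)*(-165 + ((8 - 5*9/16) - 24)) + 42584) = √(2*((8 - 45/16) - 24)*(-165 + ((8 - 45/16) - 24)) + 42584) = √(2*(83/16 - 24)*(-165 + (83/16 - 24)) + 42584) = √(2*(-301/16)*(-165 - 301/16) + 42584) = √(2*(-301/16)*(-2941/16) + 42584) = √(885241/128 + 42584) = √(6335993/128) = √12671986/16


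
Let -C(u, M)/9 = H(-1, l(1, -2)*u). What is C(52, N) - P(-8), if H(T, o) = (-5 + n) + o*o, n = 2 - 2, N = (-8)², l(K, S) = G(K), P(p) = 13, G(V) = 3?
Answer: -218992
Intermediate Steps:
l(K, S) = 3
N = 64
n = 0
H(T, o) = -5 + o² (H(T, o) = (-5 + 0) + o*o = -5 + o²)
C(u, M) = 45 - 81*u² (C(u, M) = -9*(-5 + (3*u)²) = -9*(-5 + 9*u²) = 45 - 81*u²)
C(52, N) - P(-8) = (45 - 81*52²) - 1*13 = (45 - 81*2704) - 13 = (45 - 219024) - 13 = -218979 - 13 = -218992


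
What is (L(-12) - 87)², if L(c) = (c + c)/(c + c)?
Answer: 7396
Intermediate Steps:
L(c) = 1 (L(c) = (2*c)/((2*c)) = (2*c)*(1/(2*c)) = 1)
(L(-12) - 87)² = (1 - 87)² = (-86)² = 7396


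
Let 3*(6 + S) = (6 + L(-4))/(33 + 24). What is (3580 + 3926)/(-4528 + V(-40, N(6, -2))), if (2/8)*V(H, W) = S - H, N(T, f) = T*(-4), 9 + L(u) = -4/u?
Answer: -641763/375520 ≈ -1.7090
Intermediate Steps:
L(u) = -9 - 4/u
S = -1028/171 (S = -6 + ((6 + (-9 - 4/(-4)))/(33 + 24))/3 = -6 + ((6 + (-9 - 4*(-¼)))/57)/3 = -6 + ((6 + (-9 + 1))*(1/57))/3 = -6 + ((6 - 8)*(1/57))/3 = -6 + (-2*1/57)/3 = -6 + (⅓)*(-2/57) = -6 - 2/171 = -1028/171 ≈ -6.0117)
N(T, f) = -4*T
V(H, W) = -4112/171 - 4*H (V(H, W) = 4*(-1028/171 - H) = -4112/171 - 4*H)
(3580 + 3926)/(-4528 + V(-40, N(6, -2))) = (3580 + 3926)/(-4528 + (-4112/171 - 4*(-40))) = 7506/(-4528 + (-4112/171 + 160)) = 7506/(-4528 + 23248/171) = 7506/(-751040/171) = 7506*(-171/751040) = -641763/375520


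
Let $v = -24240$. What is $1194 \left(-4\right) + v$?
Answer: $-29016$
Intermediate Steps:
$1194 \left(-4\right) + v = 1194 \left(-4\right) - 24240 = -4776 - 24240 = -29016$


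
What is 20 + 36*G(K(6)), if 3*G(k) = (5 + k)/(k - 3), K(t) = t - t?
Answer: 0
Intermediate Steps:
K(t) = 0
G(k) = (5 + k)/(3*(-3 + k)) (G(k) = ((5 + k)/(k - 3))/3 = ((5 + k)/(-3 + k))/3 = (5 + k)/(3*(-3 + k)))
20 + 36*G(K(6)) = 20 + 36*((5 + 0)/(3*(-3 + 0))) = 20 + 36*((1/3)*5/(-3)) = 20 + 36*((1/3)*(-1/3)*5) = 20 + 36*(-5/9) = 20 - 20 = 0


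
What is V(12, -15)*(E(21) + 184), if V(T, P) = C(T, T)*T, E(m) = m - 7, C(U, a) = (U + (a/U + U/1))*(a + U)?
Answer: 1425600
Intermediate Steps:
C(U, a) = (U + a)*(2*U + a/U) (C(U, a) = (U + (a/U + U*1))*(U + a) = (U + (a/U + U))*(U + a) = (U + (U + a/U))*(U + a) = (2*U + a/U)*(U + a) = (U + a)*(2*U + a/U))
E(m) = -7 + m
V(T, P) = T*(2*T + 4*T²) (V(T, P) = (T + 2*T² + T²/T + 2*T*T)*T = (T + 2*T² + T + 2*T²)*T = (2*T + 4*T²)*T = T*(2*T + 4*T²))
V(12, -15)*(E(21) + 184) = (12²*(2 + 4*12))*((-7 + 21) + 184) = (144*(2 + 48))*(14 + 184) = (144*50)*198 = 7200*198 = 1425600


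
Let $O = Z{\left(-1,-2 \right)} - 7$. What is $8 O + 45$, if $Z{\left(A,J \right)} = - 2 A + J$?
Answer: $-11$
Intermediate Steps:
$Z{\left(A,J \right)} = J - 2 A$
$O = -7$ ($O = \left(-2 - -2\right) - 7 = \left(-2 + 2\right) - 7 = 0 - 7 = -7$)
$8 O + 45 = 8 \left(-7\right) + 45 = -56 + 45 = -11$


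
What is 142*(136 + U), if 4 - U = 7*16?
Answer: 3976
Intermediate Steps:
U = -108 (U = 4 - 7*16 = 4 - 1*112 = 4 - 112 = -108)
142*(136 + U) = 142*(136 - 108) = 142*28 = 3976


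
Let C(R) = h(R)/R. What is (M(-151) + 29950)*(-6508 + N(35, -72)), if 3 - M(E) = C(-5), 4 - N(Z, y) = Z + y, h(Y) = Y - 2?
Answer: -968484986/5 ≈ -1.9370e+8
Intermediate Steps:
h(Y) = -2 + Y
N(Z, y) = 4 - Z - y (N(Z, y) = 4 - (Z + y) = 4 + (-Z - y) = 4 - Z - y)
C(R) = (-2 + R)/R
M(E) = 8/5 (M(E) = 3 - (-2 - 5)/(-5) = 3 - (-1)*(-7)/5 = 3 - 1*7/5 = 3 - 7/5 = 8/5)
(M(-151) + 29950)*(-6508 + N(35, -72)) = (8/5 + 29950)*(-6508 + (4 - 1*35 - 1*(-72))) = 149758*(-6508 + (4 - 35 + 72))/5 = 149758*(-6508 + 41)/5 = (149758/5)*(-6467) = -968484986/5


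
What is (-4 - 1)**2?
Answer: 25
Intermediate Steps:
(-4 - 1)**2 = (-5)**2 = 25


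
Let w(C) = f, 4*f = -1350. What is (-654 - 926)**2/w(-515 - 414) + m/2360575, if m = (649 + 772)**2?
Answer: -9620012957/1300725 ≈ -7395.9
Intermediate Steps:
f = -675/2 (f = (1/4)*(-1350) = -675/2 ≈ -337.50)
w(C) = -675/2
m = 2019241 (m = 1421**2 = 2019241)
(-654 - 926)**2/w(-515 - 414) + m/2360575 = (-654 - 926)**2/(-675/2) + 2019241/2360575 = (-1580)**2*(-2/675) + 2019241*(1/2360575) = 2496400*(-2/675) + 41209/48175 = -199712/27 + 41209/48175 = -9620012957/1300725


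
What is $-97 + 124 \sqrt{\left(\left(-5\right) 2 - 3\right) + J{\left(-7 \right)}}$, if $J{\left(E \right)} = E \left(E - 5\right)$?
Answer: $-97 + 124 \sqrt{71} \approx 947.84$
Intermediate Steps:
$J{\left(E \right)} = E \left(-5 + E\right)$
$-97 + 124 \sqrt{\left(\left(-5\right) 2 - 3\right) + J{\left(-7 \right)}} = -97 + 124 \sqrt{\left(\left(-5\right) 2 - 3\right) - 7 \left(-5 - 7\right)} = -97 + 124 \sqrt{\left(-10 - 3\right) - -84} = -97 + 124 \sqrt{-13 + 84} = -97 + 124 \sqrt{71}$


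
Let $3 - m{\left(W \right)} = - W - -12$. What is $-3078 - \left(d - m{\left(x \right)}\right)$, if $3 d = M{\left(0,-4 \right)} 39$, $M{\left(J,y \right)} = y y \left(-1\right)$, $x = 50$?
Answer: $-2829$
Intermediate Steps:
$M{\left(J,y \right)} = - y^{2}$ ($M{\left(J,y \right)} = y^{2} \left(-1\right) = - y^{2}$)
$m{\left(W \right)} = -9 + W$ ($m{\left(W \right)} = 3 - \left(- W - -12\right) = 3 - \left(- W + 12\right) = 3 - \left(12 - W\right) = 3 + \left(-12 + W\right) = -9 + W$)
$d = -208$ ($d = \frac{- \left(-4\right)^{2} \cdot 39}{3} = \frac{\left(-1\right) 16 \cdot 39}{3} = \frac{\left(-16\right) 39}{3} = \frac{1}{3} \left(-624\right) = -208$)
$-3078 - \left(d - m{\left(x \right)}\right) = -3078 - \left(-208 - \left(-9 + 50\right)\right) = -3078 - \left(-208 - 41\right) = -3078 - -249 = -3078 + 249 = -2829$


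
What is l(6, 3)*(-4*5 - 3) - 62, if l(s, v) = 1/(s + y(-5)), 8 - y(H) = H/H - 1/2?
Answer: -1720/27 ≈ -63.704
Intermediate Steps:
y(H) = 15/2 (y(H) = 8 - (H/H - 1/2) = 8 - (1 - 1*1/2) = 8 - (1 - 1/2) = 8 - 1*1/2 = 8 - 1/2 = 15/2)
l(s, v) = 1/(15/2 + s) (l(s, v) = 1/(s + 15/2) = 1/(15/2 + s))
l(6, 3)*(-4*5 - 3) - 62 = (2/(15 + 2*6))*(-4*5 - 3) - 62 = (2/(15 + 12))*(-20 - 3) - 62 = (2/27)*(-23) - 62 = -46/27 - 62 = -1720/27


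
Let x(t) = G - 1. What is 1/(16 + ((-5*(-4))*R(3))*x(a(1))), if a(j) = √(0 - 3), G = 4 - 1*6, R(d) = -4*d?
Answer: 1/736 ≈ 0.0013587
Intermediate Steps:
G = -2 (G = 4 - 6 = -2)
a(j) = I*√3 (a(j) = √(-3) = I*√3)
x(t) = -3 (x(t) = -2 - 1 = -3)
1/(16 + ((-5*(-4))*R(3))*x(a(1))) = 1/(16 + ((-5*(-4))*(-4*3))*(-3)) = 1/(16 + (20*(-12))*(-3)) = 1/(16 - 240*(-3)) = 1/(16 + 720) = 1/736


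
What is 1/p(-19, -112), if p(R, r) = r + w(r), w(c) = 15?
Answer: -1/97 ≈ -0.010309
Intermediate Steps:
p(R, r) = 15 + r (p(R, r) = r + 15 = 15 + r)
1/p(-19, -112) = 1/(15 - 112) = 1/(-97) = -1/97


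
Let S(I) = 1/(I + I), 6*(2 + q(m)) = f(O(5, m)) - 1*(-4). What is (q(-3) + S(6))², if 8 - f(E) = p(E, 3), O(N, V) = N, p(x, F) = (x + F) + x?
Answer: 625/144 ≈ 4.3403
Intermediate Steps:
p(x, F) = F + 2*x (p(x, F) = (F + x) + x = F + 2*x)
f(E) = 5 - 2*E (f(E) = 8 - (3 + 2*E) = 8 + (-3 - 2*E) = 5 - 2*E)
q(m) = -13/6 (q(m) = -2 + ((5 - 2*5) - 1*(-4))/6 = -2 + ((5 - 10) + 4)/6 = -2 + (-5 + 4)/6 = -2 + (⅙)*(-1) = -2 - ⅙ = -13/6)
S(I) = 1/(2*I)
(q(-3) + S(6))² = (-13/6 + (½)/6)² = (-13/6 + (½)*(⅙))² = (-13/6 + 1/12)² = (-25/12)² = 625/144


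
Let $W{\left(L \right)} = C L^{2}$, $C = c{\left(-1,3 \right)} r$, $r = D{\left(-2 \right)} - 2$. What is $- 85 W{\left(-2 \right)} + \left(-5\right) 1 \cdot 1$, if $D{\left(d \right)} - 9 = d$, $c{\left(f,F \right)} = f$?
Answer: $1695$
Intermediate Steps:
$D{\left(d \right)} = 9 + d$
$r = 5$ ($r = \left(9 - 2\right) - 2 = 7 - 2 = 5$)
$C = -5$ ($C = \left(-1\right) 5 = -5$)
$W{\left(L \right)} = - 5 L^{2}$
$- 85 W{\left(-2 \right)} + \left(-5\right) 1 \cdot 1 = - 85 \left(- 5 \left(-2\right)^{2}\right) + \left(-5\right) 1 \cdot 1 = - 85 \left(\left(-5\right) 4\right) - 5 = \left(-85\right) \left(-20\right) - 5 = 1700 - 5 = 1695$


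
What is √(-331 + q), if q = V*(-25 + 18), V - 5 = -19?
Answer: I*√233 ≈ 15.264*I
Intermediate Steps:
V = -14 (V = 5 - 19 = -14)
q = 98 (q = -14*(-25 + 18) = -14*(-7) = 98)
√(-331 + q) = √(-331 + 98) = √(-233) = I*√233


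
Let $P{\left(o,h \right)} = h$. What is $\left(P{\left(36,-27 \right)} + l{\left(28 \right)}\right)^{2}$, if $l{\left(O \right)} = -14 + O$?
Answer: $169$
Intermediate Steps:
$\left(P{\left(36,-27 \right)} + l{\left(28 \right)}\right)^{2} = \left(-27 + \left(-14 + 28\right)\right)^{2} = \left(-27 + 14\right)^{2} = \left(-13\right)^{2} = 169$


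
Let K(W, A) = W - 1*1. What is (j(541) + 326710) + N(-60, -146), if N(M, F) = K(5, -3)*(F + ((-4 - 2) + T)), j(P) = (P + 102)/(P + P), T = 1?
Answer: 352847335/1082 ≈ 3.2611e+5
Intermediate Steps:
j(P) = (102 + P)/(2*P) (j(P) = (102 + P)/((2*P)) = (102 + P)*(1/(2*P)) = (102 + P)/(2*P))
K(W, A) = -1 + W (K(W, A) = W - 1 = -1 + W)
N(M, F) = -20 + 4*F (N(M, F) = (-1 + 5)*(F + ((-4 - 2) + 1)) = 4*(F + (-6 + 1)) = 4*(F - 5) = 4*(-5 + F) = -20 + 4*F)
(j(541) + 326710) + N(-60, -146) = ((1/2)*(102 + 541)/541 + 326710) + (-20 + 4*(-146)) = ((1/2)*(1/541)*643 + 326710) + (-20 - 584) = (643/1082 + 326710) - 604 = 353500863/1082 - 604 = 352847335/1082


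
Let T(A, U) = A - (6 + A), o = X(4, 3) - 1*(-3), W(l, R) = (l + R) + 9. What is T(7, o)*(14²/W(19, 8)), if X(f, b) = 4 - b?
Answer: -98/3 ≈ -32.667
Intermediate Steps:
W(l, R) = 9 + R + l (W(l, R) = (R + l) + 9 = 9 + R + l)
o = 4 (o = (4 - 1*3) - 1*(-3) = (4 - 3) + 3 = 1 + 3 = 4)
T(A, U) = -6 (T(A, U) = A + (-6 - A) = -6)
T(7, o)*(14²/W(19, 8)) = -6*14²/(9 + 8 + 19) = -1176/36 = -6*49/9 = -98/3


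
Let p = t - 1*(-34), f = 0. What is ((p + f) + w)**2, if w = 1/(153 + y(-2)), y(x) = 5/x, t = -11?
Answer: 47955625/90601 ≈ 529.31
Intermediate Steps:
p = 23 (p = -11 - 1*(-34) = -11 + 34 = 23)
w = 2/301 (w = 1/(153 + 5/(-2)) = 1/(153 + 5*(-1/2)) = 1/(153 - 5/2) = 1/(301/2) = 2/301 ≈ 0.0066445)
((p + f) + w)**2 = ((23 + 0) + 2/301)**2 = (23 + 2/301)**2 = (6925/301)**2 = 47955625/90601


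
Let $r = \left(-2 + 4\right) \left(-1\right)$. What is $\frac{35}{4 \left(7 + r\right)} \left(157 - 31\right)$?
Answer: $\frac{441}{2} \approx 220.5$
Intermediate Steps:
$r = -2$ ($r = 2 \left(-1\right) = -2$)
$\frac{35}{4 \left(7 + r\right)} \left(157 - 31\right) = \frac{35}{4 \left(7 - 2\right)} \left(157 - 31\right) = \frac{35}{4 \cdot 5} \cdot 126 = \frac{35}{20} \cdot 126 = 35 \cdot \frac{1}{20} \cdot 126 = \frac{7}{4} \cdot 126 = \frac{441}{2}$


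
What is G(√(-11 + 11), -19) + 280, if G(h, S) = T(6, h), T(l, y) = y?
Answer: 280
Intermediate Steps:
G(h, S) = h
G(√(-11 + 11), -19) + 280 = √(-11 + 11) + 280 = √0 + 280 = 0 + 280 = 280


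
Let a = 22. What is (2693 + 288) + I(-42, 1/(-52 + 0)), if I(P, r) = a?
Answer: 3003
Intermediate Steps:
I(P, r) = 22
(2693 + 288) + I(-42, 1/(-52 + 0)) = (2693 + 288) + 22 = 2981 + 22 = 3003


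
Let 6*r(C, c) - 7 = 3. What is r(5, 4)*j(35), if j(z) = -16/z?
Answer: -16/21 ≈ -0.76190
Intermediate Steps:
r(C, c) = 5/3 (r(C, c) = 7/6 + (1/6)*3 = 7/6 + 1/2 = 5/3)
r(5, 4)*j(35) = 5*(-16/35)/3 = 5*(-16*1/35)/3 = (5/3)*(-16/35) = -16/21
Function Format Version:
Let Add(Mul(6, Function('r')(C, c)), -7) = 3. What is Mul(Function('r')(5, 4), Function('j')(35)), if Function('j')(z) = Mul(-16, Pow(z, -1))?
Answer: Rational(-16, 21) ≈ -0.76190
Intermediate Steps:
Function('r')(C, c) = Rational(5, 3) (Function('r')(C, c) = Add(Rational(7, 6), Mul(Rational(1, 6), 3)) = Add(Rational(7, 6), Rational(1, 2)) = Rational(5, 3))
Mul(Function('r')(5, 4), Function('j')(35)) = Mul(Rational(5, 3), Mul(-16, Pow(35, -1))) = Mul(Rational(5, 3), Mul(-16, Rational(1, 35))) = Mul(Rational(5, 3), Rational(-16, 35)) = Rational(-16, 21)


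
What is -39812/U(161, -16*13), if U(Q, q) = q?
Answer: 9953/52 ≈ 191.40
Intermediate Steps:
-39812/U(161, -16*13) = -39812/((-16*13)) = -39812/(-208) = -39812*(-1/208) = 9953/52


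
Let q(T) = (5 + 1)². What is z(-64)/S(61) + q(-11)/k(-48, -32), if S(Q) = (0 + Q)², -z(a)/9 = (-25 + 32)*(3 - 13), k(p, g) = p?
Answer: -8643/14884 ≈ -0.58069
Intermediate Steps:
q(T) = 36 (q(T) = 6² = 36)
z(a) = 630 (z(a) = -9*(-25 + 32)*(3 - 13) = -63*(-10) = -9*(-70) = 630)
S(Q) = Q²
z(-64)/S(61) + q(-11)/k(-48, -32) = 630/(61²) + 36/(-48) = 630/3721 + 36*(-1/48) = 630*(1/3721) - ¾ = 630/3721 - ¾ = -8643/14884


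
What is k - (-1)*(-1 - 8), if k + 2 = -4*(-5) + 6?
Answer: 15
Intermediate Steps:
k = 24 (k = -2 + (-4*(-5) + 6) = -2 + (20 + 6) = -2 + 26 = 24)
k - (-1)*(-1 - 8) = 24 - (-1)*(-1 - 8) = 24 - (-1)*(-9) = 24 - 1*9 = 24 - 9 = 15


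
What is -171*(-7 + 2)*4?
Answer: 3420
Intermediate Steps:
-171*(-7 + 2)*4 = -(-855)*4 = -171*(-20) = 3420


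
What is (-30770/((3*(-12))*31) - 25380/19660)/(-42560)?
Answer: -14415353/23344755840 ≈ -0.00061750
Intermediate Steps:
(-30770/((3*(-12))*31) - 25380/19660)/(-42560) = (-30770/((-36*31)) - 25380*1/19660)*(-1/42560) = (-30770/(-1116) - 1269/983)*(-1/42560) = (-30770*(-1/1116) - 1269/983)*(-1/42560) = (15385/558 - 1269/983)*(-1/42560) = (14415353/548514)*(-1/42560) = -14415353/23344755840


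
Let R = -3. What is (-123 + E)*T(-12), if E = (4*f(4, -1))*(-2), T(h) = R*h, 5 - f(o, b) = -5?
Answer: -7308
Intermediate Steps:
f(o, b) = 10 (f(o, b) = 5 - 1*(-5) = 5 + 5 = 10)
T(h) = -3*h
E = -80 (E = (4*10)*(-2) = 40*(-2) = -80)
(-123 + E)*T(-12) = (-123 - 80)*(-3*(-12)) = -203*36 = -7308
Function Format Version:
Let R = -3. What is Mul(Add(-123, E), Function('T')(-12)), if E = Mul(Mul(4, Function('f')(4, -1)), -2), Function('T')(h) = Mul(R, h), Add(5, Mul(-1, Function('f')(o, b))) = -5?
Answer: -7308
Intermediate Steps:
Function('f')(o, b) = 10 (Function('f')(o, b) = Add(5, Mul(-1, -5)) = Add(5, 5) = 10)
Function('T')(h) = Mul(-3, h)
E = -80 (E = Mul(Mul(4, 10), -2) = Mul(40, -2) = -80)
Mul(Add(-123, E), Function('T')(-12)) = Mul(Add(-123, -80), Mul(-3, -12)) = Mul(-203, 36) = -7308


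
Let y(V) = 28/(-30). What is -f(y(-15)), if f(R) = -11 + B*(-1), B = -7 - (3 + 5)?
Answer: -4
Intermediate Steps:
y(V) = -14/15 (y(V) = 28*(-1/30) = -14/15)
B = -15 (B = -7 - 1*8 = -7 - 8 = -15)
f(R) = 4 (f(R) = -11 - 15*(-1) = -11 + 15 = 4)
-f(y(-15)) = -1*4 = -4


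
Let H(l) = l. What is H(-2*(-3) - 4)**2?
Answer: 4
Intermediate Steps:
H(-2*(-3) - 4)**2 = (-2*(-3) - 4)**2 = (6 - 4)**2 = 2**2 = 4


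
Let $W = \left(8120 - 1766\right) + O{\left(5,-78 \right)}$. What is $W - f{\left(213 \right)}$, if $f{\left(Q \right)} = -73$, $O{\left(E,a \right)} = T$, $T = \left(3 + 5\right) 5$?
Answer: $6467$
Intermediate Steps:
$T = 40$ ($T = 8 \cdot 5 = 40$)
$O{\left(E,a \right)} = 40$
$W = 6394$ ($W = \left(8120 - 1766\right) + 40 = 6354 + 40 = 6394$)
$W - f{\left(213 \right)} = 6394 - -73 = 6394 + 73 = 6467$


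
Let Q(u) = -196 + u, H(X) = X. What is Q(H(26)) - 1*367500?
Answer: -367670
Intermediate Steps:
Q(H(26)) - 1*367500 = (-196 + 26) - 1*367500 = -170 - 367500 = -367670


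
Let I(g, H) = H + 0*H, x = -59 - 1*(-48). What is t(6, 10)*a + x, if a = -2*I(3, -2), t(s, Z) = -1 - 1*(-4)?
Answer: 1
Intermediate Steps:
t(s, Z) = 3 (t(s, Z) = -1 + 4 = 3)
x = -11 (x = -59 + 48 = -11)
I(g, H) = H (I(g, H) = H + 0 = H)
a = 4 (a = -2*(-2) = 4)
t(6, 10)*a + x = 3*4 - 11 = 12 - 11 = 1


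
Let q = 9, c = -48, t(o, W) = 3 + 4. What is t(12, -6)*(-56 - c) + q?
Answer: -47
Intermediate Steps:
t(o, W) = 7
t(12, -6)*(-56 - c) + q = 7*(-56 - 1*(-48)) + 9 = 7*(-56 + 48) + 9 = 7*(-8) + 9 = -56 + 9 = -47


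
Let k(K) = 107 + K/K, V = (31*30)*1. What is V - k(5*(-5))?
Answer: 822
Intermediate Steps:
V = 930 (V = 930*1 = 930)
k(K) = 108 (k(K) = 107 + 1 = 108)
V - k(5*(-5)) = 930 - 1*108 = 930 - 108 = 822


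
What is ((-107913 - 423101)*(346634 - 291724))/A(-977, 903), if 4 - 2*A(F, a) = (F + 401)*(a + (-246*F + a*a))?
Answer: -857587610/8950481 ≈ -95.815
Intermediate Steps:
A(F, a) = 2 - (401 + F)*(a + a**2 - 246*F)/2 (A(F, a) = 2 - (F + 401)*(a + (-246*F + a*a))/2 = 2 - (401 + F)*(a + (-246*F + a**2))/2 = 2 - (401 + F)*(a + (a**2 - 246*F))/2 = 2 - (401 + F)*(a + a**2 - 246*F)/2)
((-107913 - 423101)*(346634 - 291724))/A(-977, 903) = ((-107913 - 423101)*(346634 - 291724))/(2 + 123*(-977)**2 + 49323*(-977) - 401/2*903 - 401/2*903**2 - 1/2*(-977)*903 - 1/2*(-977)*903**2) = (-531014*54910)/(2 + 123*954529 - 48188571 - 362103/2 - 401/2*815409 + 882231/2 - 1/2*(-977)*815409) = -29157978740/(2 + 117407067 - 48188571 - 362103/2 - 326979009/2 + 882231/2 + 796654593/2) = -29157978740/304316354 = -29157978740*1/304316354 = -857587610/8950481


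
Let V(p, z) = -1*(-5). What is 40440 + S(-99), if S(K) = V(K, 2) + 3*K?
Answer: 40148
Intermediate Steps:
V(p, z) = 5
S(K) = 5 + 3*K
40440 + S(-99) = 40440 + (5 + 3*(-99)) = 40440 + (5 - 297) = 40440 - 292 = 40148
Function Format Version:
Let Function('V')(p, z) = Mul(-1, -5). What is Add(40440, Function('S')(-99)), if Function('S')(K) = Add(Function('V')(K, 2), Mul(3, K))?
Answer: 40148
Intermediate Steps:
Function('V')(p, z) = 5
Function('S')(K) = Add(5, Mul(3, K))
Add(40440, Function('S')(-99)) = Add(40440, Add(5, Mul(3, -99))) = Add(40440, Add(5, -297)) = Add(40440, -292) = 40148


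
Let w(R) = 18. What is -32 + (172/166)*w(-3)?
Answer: -1108/83 ≈ -13.349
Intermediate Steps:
-32 + (172/166)*w(-3) = -32 + (172/166)*18 = -32 + (172*(1/166))*18 = -32 + (86/83)*18 = -32 + 1548/83 = -1108/83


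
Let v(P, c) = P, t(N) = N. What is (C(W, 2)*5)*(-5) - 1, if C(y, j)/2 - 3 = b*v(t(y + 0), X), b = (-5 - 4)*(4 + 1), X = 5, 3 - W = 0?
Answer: 6599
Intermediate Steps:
W = 3 (W = 3 - 1*0 = 3 + 0 = 3)
b = -45 (b = -9*5 = -45)
C(y, j) = 6 - 90*y (C(y, j) = 6 + 2*(-45*(y + 0)) = 6 + 2*(-45*y) = 6 - 90*y)
(C(W, 2)*5)*(-5) - 1 = ((6 - 90*3)*5)*(-5) - 1 = ((6 - 270)*5)*(-5) - 1 = -264*5*(-5) - 1 = -1320*(-5) - 1 = 6600 - 1 = 6599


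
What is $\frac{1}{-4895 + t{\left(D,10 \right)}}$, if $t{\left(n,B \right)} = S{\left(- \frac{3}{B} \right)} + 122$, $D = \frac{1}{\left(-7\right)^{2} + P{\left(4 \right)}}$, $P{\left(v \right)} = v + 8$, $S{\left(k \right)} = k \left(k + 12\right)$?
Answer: $- \frac{100}{477651} \approx -0.00020936$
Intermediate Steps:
$S{\left(k \right)} = k \left(12 + k\right)$
$P{\left(v \right)} = 8 + v$
$D = \frac{1}{61}$ ($D = \frac{1}{\left(-7\right)^{2} + \left(8 + 4\right)} = \frac{1}{49 + 12} = \frac{1}{61} \approx 0.016393$)
$t{\left(n,B \right)} = 122 - \frac{3 \left(12 - \frac{3}{B}\right)}{B}$ ($t{\left(n,B \right)} = - \frac{3}{B} \left(12 - \frac{3}{B}\right) + 122 = - \frac{3 \left(12 - \frac{3}{B}\right)}{B} + 122 = 122 - \frac{3 \left(12 - \frac{3}{B}\right)}{B}$)
$\frac{1}{-4895 + t{\left(D,10 \right)}} = \frac{1}{-4895 + \left(122 - \frac{36}{10} + \frac{9}{100}\right)} = \frac{1}{-4895 + \left(122 - \frac{18}{5} + 9 \cdot \frac{1}{100}\right)} = \frac{1}{-4895 + \left(122 - \frac{18}{5} + \frac{9}{100}\right)} = \frac{1}{-4895 + \frac{11849}{100}} = \frac{1}{- \frac{477651}{100}} = - \frac{100}{477651}$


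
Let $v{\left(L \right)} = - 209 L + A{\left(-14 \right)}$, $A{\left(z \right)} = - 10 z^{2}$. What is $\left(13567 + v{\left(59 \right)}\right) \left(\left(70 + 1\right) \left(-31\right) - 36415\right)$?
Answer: $27957984$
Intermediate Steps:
$v{\left(L \right)} = -1960 - 209 L$ ($v{\left(L \right)} = - 209 L - 10 \left(-14\right)^{2} = - 209 L - 1960 = -1960 - 209 L$)
$\left(13567 + v{\left(59 \right)}\right) \left(\left(70 + 1\right) \left(-31\right) - 36415\right) = \left(13567 - 14291\right) \left(\left(70 + 1\right) \left(-31\right) - 36415\right) = \left(13567 - 14291\right) \left(71 \left(-31\right) - 36415\right) = \left(13567 - 14291\right) \left(-2201 - 36415\right) = \left(-724\right) \left(-38616\right) = 27957984$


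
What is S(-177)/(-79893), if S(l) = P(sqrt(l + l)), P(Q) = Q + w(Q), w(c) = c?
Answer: -2*I*sqrt(354)/79893 ≈ -0.000471*I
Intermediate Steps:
P(Q) = 2*Q (P(Q) = Q + Q = 2*Q)
S(l) = 2*sqrt(2)*sqrt(l) (S(l) = 2*sqrt(l + l) = 2*sqrt(2*l) = 2*(sqrt(2)*sqrt(l)) = 2*sqrt(2)*sqrt(l))
S(-177)/(-79893) = (2*sqrt(2)*sqrt(-177))/(-79893) = (2*sqrt(2)*(I*sqrt(177)))*(-1/79893) = (2*I*sqrt(354))*(-1/79893) = -2*I*sqrt(354)/79893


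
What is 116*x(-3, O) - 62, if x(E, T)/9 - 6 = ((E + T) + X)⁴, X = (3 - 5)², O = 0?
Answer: 7246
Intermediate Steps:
X = 4 (X = (-2)² = 4)
x(E, T) = 54 + 9*(4 + E + T)⁴ (x(E, T) = 54 + 9*((E + T) + 4)⁴ = 54 + 9*(4 + E + T)⁴)
116*x(-3, O) - 62 = 116*(54 + 9*(4 - 3 + 0)⁴) - 62 = 116*(54 + 9*1⁴) - 62 = 116*(54 + 9*1) - 62 = 116*(54 + 9) - 62 = 116*63 - 62 = 7308 - 62 = 7246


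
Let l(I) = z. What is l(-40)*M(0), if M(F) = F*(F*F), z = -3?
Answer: 0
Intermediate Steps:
l(I) = -3
M(F) = F³ (M(F) = F*F² = F³)
l(-40)*M(0) = -3*0³ = -3*0 = 0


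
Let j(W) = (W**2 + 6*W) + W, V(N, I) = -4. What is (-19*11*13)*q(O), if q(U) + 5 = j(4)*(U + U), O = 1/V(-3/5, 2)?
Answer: 73359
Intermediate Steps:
j(W) = W**2 + 7*W
O = -1/4 (O = 1/(-4) = -1/4 ≈ -0.25000)
q(U) = -5 + 88*U (q(U) = -5 + (4*(7 + 4))*(U + U) = -5 + (4*11)*(2*U) = -5 + 44*(2*U) = -5 + 88*U)
(-19*11*13)*q(O) = (-19*11*13)*(-5 + 88*(-1/4)) = (-209*13)*(-5 - 22) = -2717*(-27) = 73359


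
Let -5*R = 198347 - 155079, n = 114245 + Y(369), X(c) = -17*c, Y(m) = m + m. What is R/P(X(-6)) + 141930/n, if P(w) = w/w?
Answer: -4974374794/574915 ≈ -8652.4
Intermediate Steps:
Y(m) = 2*m
P(w) = 1
n = 114983 (n = 114245 + 2*369 = 114245 + 738 = 114983)
R = -43268/5 (R = -(198347 - 155079)/5 = -⅕*43268 = -43268/5 ≈ -8653.6)
R/P(X(-6)) + 141930/n = -43268/5/1 + 141930/114983 = -43268/5*1 + 141930*(1/114983) = -43268/5 + 141930/114983 = -4974374794/574915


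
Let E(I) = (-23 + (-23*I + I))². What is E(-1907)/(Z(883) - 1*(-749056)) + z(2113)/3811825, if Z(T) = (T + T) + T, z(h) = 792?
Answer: 1340396941149837/573073582325 ≈ 2339.0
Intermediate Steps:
Z(T) = 3*T (Z(T) = 2*T + T = 3*T)
E(I) = (-23 - 22*I)²
E(-1907)/(Z(883) - 1*(-749056)) + z(2113)/3811825 = (23 + 22*(-1907))²/(3*883 - 1*(-749056)) + 792/3811825 = (23 - 41954)²/(2649 + 749056) + 792*(1/3811825) = (-41931)²/751705 + 792/3811825 = 1758208761*(1/751705) + 792/3811825 = 1758208761/751705 + 792/3811825 = 1340396941149837/573073582325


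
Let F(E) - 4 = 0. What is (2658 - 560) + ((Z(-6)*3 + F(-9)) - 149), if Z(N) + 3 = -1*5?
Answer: 1929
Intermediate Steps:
Z(N) = -8 (Z(N) = -3 - 1*5 = -3 - 5 = -8)
F(E) = 4 (F(E) = 4 + 0 = 4)
(2658 - 560) + ((Z(-6)*3 + F(-9)) - 149) = (2658 - 560) + ((-8*3 + 4) - 149) = 2098 + ((-24 + 4) - 149) = 2098 + (-20 - 149) = 2098 - 169 = 1929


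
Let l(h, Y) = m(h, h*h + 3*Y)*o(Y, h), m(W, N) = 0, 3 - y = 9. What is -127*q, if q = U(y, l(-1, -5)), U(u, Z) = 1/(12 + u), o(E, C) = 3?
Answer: -127/6 ≈ -21.167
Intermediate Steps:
y = -6 (y = 3 - 1*9 = 3 - 9 = -6)
l(h, Y) = 0 (l(h, Y) = 0*3 = 0)
q = 1/6 (q = 1/(12 - 6) = 1/6 ≈ 0.16667)
-127*q = -127*1/6 = -127/6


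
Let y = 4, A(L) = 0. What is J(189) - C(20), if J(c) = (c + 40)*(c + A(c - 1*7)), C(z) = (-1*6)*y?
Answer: 43305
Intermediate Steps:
C(z) = -24 (C(z) = -1*6*4 = -6*4 = -24)
J(c) = c*(40 + c) (J(c) = (c + 40)*(c + 0) = (40 + c)*c = c*(40 + c))
J(189) - C(20) = 189*(40 + 189) - 1*(-24) = 189*229 + 24 = 43281 + 24 = 43305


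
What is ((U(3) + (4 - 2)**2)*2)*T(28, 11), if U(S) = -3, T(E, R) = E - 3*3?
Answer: 38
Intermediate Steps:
T(E, R) = -9 + E (T(E, R) = E - 9 = -9 + E)
((U(3) + (4 - 2)**2)*2)*T(28, 11) = ((-3 + (4 - 2)**2)*2)*(-9 + 28) = ((-3 + 2**2)*2)*19 = ((-3 + 4)*2)*19 = (1*2)*19 = 2*19 = 38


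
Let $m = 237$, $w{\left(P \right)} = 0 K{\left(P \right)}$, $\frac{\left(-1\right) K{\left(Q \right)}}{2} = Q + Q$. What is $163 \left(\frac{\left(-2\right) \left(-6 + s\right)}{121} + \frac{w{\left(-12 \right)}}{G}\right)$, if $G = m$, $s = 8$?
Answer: $- \frac{652}{121} \approx -5.3884$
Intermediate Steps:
$K{\left(Q \right)} = - 4 Q$ ($K{\left(Q \right)} = - 2 \left(Q + Q\right) = - 2 \cdot 2 Q = - 4 Q$)
$w{\left(P \right)} = 0$ ($w{\left(P \right)} = 0 \left(- 4 P\right) = 0$)
$G = 237$
$163 \left(\frac{\left(-2\right) \left(-6 + s\right)}{121} + \frac{w{\left(-12 \right)}}{G}\right) = 163 \left(\frac{\left(-2\right) \left(-6 + 8\right)}{121} + \frac{0}{237}\right) = 163 \left(\left(-2\right) 2 \cdot \frac{1}{121} + 0 \cdot \frac{1}{237}\right) = 163 \left(\left(-4\right) \frac{1}{121} + 0\right) = 163 \left(- \frac{4}{121} + 0\right) = 163 \left(- \frac{4}{121}\right) = - \frac{652}{121}$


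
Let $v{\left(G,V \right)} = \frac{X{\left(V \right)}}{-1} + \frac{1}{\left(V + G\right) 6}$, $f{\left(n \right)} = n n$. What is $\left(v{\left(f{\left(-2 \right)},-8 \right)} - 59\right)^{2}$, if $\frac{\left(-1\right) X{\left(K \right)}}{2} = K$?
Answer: $\frac{3243601}{576} \approx 5631.3$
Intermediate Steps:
$f{\left(n \right)} = n^{2}$
$X{\left(K \right)} = - 2 K$
$v{\left(G,V \right)} = 2 V + \frac{1}{6 \left(G + V\right)}$ ($v{\left(G,V \right)} = \frac{\left(-2\right) V}{-1} + \frac{1}{\left(V + G\right) 6} = - 2 V \left(-1\right) + \frac{1}{G + V} \frac{1}{6} = 2 V + \frac{1}{6 \left(G + V\right)}$)
$\left(v{\left(f{\left(-2 \right)},-8 \right)} - 59\right)^{2} = \left(\frac{\frac{1}{6} + 2 \left(-8\right)^{2} + 2 \left(-2\right)^{2} \left(-8\right)}{\left(-2\right)^{2} - 8} - 59\right)^{2} = \left(\frac{\frac{1}{6} + 2 \cdot 64 + 2 \cdot 4 \left(-8\right)}{4 - 8} - 59\right)^{2} = \left(\frac{\frac{1}{6} + 128 - 64}{-4} - 59\right)^{2} = \left(\left(- \frac{1}{4}\right) \frac{385}{6} - 59\right)^{2} = \left(- \frac{385}{24} - 59\right)^{2} = \left(- \frac{1801}{24}\right)^{2} = \frac{3243601}{576}$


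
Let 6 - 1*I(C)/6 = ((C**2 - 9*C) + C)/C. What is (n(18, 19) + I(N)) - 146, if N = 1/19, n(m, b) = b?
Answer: -823/19 ≈ -43.316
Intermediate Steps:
N = 1/19 ≈ 0.052632
I(C) = 36 - 6*(C**2 - 8*C)/C (I(C) = 36 - 6*((C**2 - 9*C) + C)/C = 36 - 6*(C**2 - 8*C)/C)
(n(18, 19) + I(N)) - 146 = (19 + (84 - 6*1/19)) - 146 = (19 + (84 - 6/19)) - 146 = (19 + 1590/19) - 146 = 1951/19 - 146 = -823/19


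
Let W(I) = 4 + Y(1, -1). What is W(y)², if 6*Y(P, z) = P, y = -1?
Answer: 625/36 ≈ 17.361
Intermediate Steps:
Y(P, z) = P/6
W(I) = 25/6 (W(I) = 4 + (⅙)*1 = 4 + ⅙ = 25/6)
W(y)² = (25/6)² = 625/36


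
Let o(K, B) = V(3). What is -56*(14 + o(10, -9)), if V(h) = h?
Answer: -952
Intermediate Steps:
o(K, B) = 3
-56*(14 + o(10, -9)) = -56*(14 + 3) = -56*17 = -952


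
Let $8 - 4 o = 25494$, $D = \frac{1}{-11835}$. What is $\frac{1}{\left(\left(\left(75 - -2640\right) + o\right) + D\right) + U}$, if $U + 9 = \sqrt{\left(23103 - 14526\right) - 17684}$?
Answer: $- \frac{2053665700290}{7532814166810069} - \frac{560268900 i \sqrt{9107}}{7532814166810069} \approx -0.00027263 - 7.0978 \cdot 10^{-6} i$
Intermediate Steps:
$D = - \frac{1}{11835} \approx -8.4495 \cdot 10^{-5}$
$o = - \frac{12743}{2}$ ($o = 2 - \frac{12747}{2} = - \frac{12743}{2} \approx -6371.5$)
$U = -9 + i \sqrt{9107}$ ($U = -9 + \sqrt{\left(23103 - 14526\right) - 17684} = -9 + \sqrt{8577 - 17684} = -9 + \sqrt{-9107} = -9 + i \sqrt{9107} \approx -9.0 + 95.431 i$)
$\frac{1}{\left(\left(\left(75 - -2640\right) + o\right) + D\right) + U} = \frac{1}{\left(\left(\left(75 - -2640\right) - \frac{12743}{2}\right) - \frac{1}{11835}\right) - \left(9 - i \sqrt{9107}\right)} = \frac{1}{\left(\left(\left(75 + 2640\right) - \frac{12743}{2}\right) - \frac{1}{11835}\right) - \left(9 - i \sqrt{9107}\right)} = \frac{1}{\left(\left(2715 - \frac{12743}{2}\right) - \frac{1}{11835}\right) - \left(9 - i \sqrt{9107}\right)} = \frac{1}{\left(- \frac{7313}{2} - \frac{1}{11835}\right) - \left(9 - i \sqrt{9107}\right)} = \frac{1}{- \frac{86549357}{23670} - \left(9 - i \sqrt{9107}\right)} = \frac{1}{- \frac{86762387}{23670} + i \sqrt{9107}}$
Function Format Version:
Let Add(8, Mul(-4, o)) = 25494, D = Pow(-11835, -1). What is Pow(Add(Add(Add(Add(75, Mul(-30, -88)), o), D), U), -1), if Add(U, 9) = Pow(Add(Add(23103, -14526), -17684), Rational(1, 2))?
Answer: Add(Rational(-2053665700290, 7532814166810069), Mul(Rational(-560268900, 7532814166810069), I, Pow(9107, Rational(1, 2)))) ≈ Add(-0.00027263, Mul(-7.0978e-6, I))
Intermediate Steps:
D = Rational(-1, 11835) ≈ -8.4495e-5
o = Rational(-12743, 2) (o = Add(2, Mul(Rational(-1, 4), 25494)) = Add(2, Rational(-12747, 2)) = Rational(-12743, 2) ≈ -6371.5)
U = Add(-9, Mul(I, Pow(9107, Rational(1, 2)))) (U = Add(-9, Pow(Add(Add(23103, -14526), -17684), Rational(1, 2))) = Add(-9, Pow(Add(8577, -17684), Rational(1, 2))) = Add(-9, Pow(-9107, Rational(1, 2))) = Add(-9, Mul(I, Pow(9107, Rational(1, 2)))) ≈ Add(-9.0000, Mul(95.431, I)))
Pow(Add(Add(Add(Add(75, Mul(-30, -88)), o), D), U), -1) = Pow(Add(Add(Add(Add(75, Mul(-30, -88)), Rational(-12743, 2)), Rational(-1, 11835)), Add(-9, Mul(I, Pow(9107, Rational(1, 2))))), -1) = Pow(Add(Add(Add(Add(75, 2640), Rational(-12743, 2)), Rational(-1, 11835)), Add(-9, Mul(I, Pow(9107, Rational(1, 2))))), -1) = Pow(Add(Add(Add(2715, Rational(-12743, 2)), Rational(-1, 11835)), Add(-9, Mul(I, Pow(9107, Rational(1, 2))))), -1) = Pow(Add(Add(Rational(-7313, 2), Rational(-1, 11835)), Add(-9, Mul(I, Pow(9107, Rational(1, 2))))), -1) = Pow(Add(Rational(-86549357, 23670), Add(-9, Mul(I, Pow(9107, Rational(1, 2))))), -1) = Pow(Add(Rational(-86762387, 23670), Mul(I, Pow(9107, Rational(1, 2)))), -1)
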